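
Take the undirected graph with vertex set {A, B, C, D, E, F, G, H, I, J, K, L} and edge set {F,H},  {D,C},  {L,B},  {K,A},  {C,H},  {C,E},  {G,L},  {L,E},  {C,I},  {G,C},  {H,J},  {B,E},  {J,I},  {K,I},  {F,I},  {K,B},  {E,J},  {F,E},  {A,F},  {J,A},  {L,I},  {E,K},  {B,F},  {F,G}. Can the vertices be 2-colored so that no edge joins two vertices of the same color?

No

E-B-L-E is an odd cycle (length 3), and a bipartite graph can contain only even cycles.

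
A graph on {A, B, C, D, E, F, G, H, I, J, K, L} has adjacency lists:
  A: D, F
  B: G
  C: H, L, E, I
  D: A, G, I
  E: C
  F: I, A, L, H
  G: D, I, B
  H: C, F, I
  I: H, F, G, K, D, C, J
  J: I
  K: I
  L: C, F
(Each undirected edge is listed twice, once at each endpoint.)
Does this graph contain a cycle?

|V| = 12, |E| = 16, number of components = 1.
Since 16 > 12 - 1, a cycle must exist; for instance A-F-I-G-D-A.

Yes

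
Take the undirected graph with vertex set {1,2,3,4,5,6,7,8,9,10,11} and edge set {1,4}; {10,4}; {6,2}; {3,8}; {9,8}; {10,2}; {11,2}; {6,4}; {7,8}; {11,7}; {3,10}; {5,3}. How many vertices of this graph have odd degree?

8

Degrees: 1:1, 2:3, 3:3, 4:3, 5:1, 6:2, 7:2, 8:3, 9:1, 10:3, 11:2
Odd-degree vertices: 1, 2, 3, 4, 5, 8, 9, 10.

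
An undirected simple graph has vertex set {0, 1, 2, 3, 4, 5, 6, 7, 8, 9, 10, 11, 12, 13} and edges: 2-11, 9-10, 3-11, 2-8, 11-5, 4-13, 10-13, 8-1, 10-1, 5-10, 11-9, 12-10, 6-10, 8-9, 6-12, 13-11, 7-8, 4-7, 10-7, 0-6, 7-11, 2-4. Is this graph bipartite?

The cycle 12-6-10-12 has length 3, which is odd, so the graph is not bipartite.

No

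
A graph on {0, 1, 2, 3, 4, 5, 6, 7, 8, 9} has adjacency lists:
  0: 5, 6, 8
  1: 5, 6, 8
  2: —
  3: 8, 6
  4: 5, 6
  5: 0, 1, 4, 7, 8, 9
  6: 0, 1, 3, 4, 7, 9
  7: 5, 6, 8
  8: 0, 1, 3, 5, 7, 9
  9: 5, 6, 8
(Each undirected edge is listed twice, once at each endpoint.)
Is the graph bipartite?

The cycle 5-8-9-5 has length 3, which is odd, so the graph is not bipartite.

No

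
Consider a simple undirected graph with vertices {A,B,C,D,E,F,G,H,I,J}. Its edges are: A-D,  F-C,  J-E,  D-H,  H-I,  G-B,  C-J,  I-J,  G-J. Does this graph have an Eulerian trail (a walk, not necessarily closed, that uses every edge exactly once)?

No

Degrees: A:1, B:1, C:2, D:2, E:1, F:1, G:2, H:2, I:2, J:4
Odd-degree vertices: A, B, E, F (4 total).
An Eulerian trail requires 0 or 2 odd-degree vertices; here there are 4.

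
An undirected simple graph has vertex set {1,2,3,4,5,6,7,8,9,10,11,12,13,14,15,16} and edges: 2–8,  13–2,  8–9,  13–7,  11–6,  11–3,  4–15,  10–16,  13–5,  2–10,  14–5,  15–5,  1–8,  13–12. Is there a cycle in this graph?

No

|V| = 16, |E| = 14, number of components = 2.
A forest on 16 vertices with 2 components has exactly 14 edges, which matches — so no cycle.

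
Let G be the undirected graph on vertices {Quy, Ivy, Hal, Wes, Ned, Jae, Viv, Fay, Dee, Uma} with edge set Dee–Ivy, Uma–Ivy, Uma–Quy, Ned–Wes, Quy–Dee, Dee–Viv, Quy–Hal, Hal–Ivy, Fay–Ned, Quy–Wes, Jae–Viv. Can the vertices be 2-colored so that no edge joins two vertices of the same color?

Yes

Partition the vertices as {Hal, Wes, Jae, Fay, Dee, Uma} vs {Quy, Ivy, Ned, Viv}. Each listed edge has one endpoint in each part, so the graph is bipartite.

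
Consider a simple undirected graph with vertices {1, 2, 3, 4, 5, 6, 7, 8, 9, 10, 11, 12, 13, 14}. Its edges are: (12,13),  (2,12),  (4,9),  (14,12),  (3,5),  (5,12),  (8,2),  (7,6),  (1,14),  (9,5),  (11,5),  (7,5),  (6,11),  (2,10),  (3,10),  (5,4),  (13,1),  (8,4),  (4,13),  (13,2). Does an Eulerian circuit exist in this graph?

Yes

Degrees: 1:2, 2:4, 3:2, 4:4, 5:6, 6:2, 7:2, 8:2, 9:2, 10:2, 11:2, 12:4, 13:4, 14:2
Every vertex has even degree and the edges form a single connected piece, so an Eulerian circuit exists.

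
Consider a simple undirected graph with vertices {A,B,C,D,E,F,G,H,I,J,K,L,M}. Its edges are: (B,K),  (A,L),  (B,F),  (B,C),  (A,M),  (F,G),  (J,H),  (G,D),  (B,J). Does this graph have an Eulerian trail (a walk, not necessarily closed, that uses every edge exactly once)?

No

Degrees: A:2, B:4, C:1, D:1, E:0, F:2, G:2, H:1, I:0, J:2, K:1, L:1, M:1
Odd-degree vertices: C, D, H, K, L, M (6 total).
An Eulerian trail requires 0 or 2 odd-degree vertices; here there are 6.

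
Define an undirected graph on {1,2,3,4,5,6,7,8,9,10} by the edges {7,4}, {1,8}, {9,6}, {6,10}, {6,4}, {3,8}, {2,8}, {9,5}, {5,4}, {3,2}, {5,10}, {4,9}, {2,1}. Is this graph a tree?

No

|V| = 10, |E| = 13.
It splits into 2 components, so it cannot be a tree.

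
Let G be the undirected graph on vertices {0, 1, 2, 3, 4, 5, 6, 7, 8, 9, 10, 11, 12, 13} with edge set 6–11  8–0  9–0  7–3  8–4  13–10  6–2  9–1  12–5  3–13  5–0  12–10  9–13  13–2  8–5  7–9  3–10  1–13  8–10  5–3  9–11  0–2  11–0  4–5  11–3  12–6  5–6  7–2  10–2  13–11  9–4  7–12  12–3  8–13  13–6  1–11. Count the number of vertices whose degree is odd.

Degrees: 0:5, 1:3, 2:5, 3:6, 4:3, 5:6, 6:5, 7:4, 8:5, 9:6, 10:5, 11:6, 12:5, 13:8
Odd-degree vertices: 0, 1, 2, 4, 6, 8, 10, 12.

8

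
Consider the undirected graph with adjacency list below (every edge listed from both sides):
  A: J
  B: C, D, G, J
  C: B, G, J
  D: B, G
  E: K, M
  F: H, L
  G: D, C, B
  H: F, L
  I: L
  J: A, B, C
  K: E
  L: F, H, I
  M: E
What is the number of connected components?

3

Component: {E, K, M}
Component: {F, H, I, L}
Component: {A, B, C, D, G, J}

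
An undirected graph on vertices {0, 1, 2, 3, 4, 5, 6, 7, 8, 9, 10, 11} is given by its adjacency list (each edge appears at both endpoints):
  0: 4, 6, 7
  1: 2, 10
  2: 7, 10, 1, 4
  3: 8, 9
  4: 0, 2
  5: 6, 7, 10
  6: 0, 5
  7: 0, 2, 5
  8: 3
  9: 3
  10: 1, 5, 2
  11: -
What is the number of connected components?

Component: {11}
Component: {3, 8, 9}
Component: {0, 1, 2, 4, 5, 6, 7, 10}

3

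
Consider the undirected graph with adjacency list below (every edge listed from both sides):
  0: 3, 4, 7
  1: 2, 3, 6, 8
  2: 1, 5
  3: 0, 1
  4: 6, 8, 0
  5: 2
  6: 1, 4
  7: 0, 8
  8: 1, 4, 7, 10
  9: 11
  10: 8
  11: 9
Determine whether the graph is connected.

No

Component: {9, 11}
Component: {0, 1, 2, 3, 4, 5, 6, 7, 8, 10}
There are 2 separate components, so the graph is not connected.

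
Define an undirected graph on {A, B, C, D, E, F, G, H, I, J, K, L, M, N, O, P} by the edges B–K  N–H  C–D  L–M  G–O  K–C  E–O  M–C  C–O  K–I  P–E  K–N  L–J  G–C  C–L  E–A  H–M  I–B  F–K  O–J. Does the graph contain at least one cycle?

The graph has 16 vertices, 20 edges, and 1 connected component.
One cycle is C-K-N-H-M-C.

Yes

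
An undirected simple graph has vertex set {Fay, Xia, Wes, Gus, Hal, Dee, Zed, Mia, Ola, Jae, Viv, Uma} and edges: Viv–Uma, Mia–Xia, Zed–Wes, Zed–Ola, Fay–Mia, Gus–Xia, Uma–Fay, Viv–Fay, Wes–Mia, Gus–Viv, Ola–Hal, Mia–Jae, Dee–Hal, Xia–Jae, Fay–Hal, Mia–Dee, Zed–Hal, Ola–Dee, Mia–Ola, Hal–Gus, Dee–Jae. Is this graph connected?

Yes

Starting from Fay and exploring outward reaches every vertex (Fay, Hal, Viv, Mia, Uma, Zed, Ola, Dee, Gus, Xia, Wes, Jae); the graph is connected.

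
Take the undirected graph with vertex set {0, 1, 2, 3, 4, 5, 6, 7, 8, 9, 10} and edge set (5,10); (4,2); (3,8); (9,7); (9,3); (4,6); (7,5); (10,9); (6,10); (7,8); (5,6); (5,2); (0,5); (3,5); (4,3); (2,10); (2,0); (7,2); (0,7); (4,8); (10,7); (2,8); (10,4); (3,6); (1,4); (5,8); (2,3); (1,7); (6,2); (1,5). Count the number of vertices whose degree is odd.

6

Degrees: 0:3, 1:3, 2:8, 3:6, 4:6, 5:8, 6:5, 7:7, 8:5, 9:3, 10:6
Odd-degree vertices: 0, 1, 6, 7, 8, 9.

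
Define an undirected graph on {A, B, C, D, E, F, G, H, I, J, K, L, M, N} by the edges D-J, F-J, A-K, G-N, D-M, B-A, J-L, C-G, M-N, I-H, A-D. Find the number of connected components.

Component: {E}
Component: {H, I}
Component: {A, B, C, D, F, G, J, K, L, M, N}

3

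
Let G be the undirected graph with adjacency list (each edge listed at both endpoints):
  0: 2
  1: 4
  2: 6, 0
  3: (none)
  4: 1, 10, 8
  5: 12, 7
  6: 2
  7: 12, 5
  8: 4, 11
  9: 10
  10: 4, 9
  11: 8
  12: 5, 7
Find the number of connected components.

Component: {3}
Component: {0, 2, 6}
Component: {5, 7, 12}
Component: {1, 4, 8, 9, 10, 11}

4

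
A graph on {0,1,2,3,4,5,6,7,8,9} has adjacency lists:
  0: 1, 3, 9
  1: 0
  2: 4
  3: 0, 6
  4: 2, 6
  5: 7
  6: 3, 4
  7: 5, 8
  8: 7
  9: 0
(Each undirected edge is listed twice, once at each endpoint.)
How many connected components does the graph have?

Component: {5, 7, 8}
Component: {0, 1, 2, 3, 4, 6, 9}

2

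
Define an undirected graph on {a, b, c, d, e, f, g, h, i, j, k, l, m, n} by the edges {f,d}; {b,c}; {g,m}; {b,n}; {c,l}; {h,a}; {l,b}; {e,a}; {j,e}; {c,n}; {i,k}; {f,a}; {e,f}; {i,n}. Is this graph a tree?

No

|V| = 14, |E| = 14.
It is not connected, so it is not a tree.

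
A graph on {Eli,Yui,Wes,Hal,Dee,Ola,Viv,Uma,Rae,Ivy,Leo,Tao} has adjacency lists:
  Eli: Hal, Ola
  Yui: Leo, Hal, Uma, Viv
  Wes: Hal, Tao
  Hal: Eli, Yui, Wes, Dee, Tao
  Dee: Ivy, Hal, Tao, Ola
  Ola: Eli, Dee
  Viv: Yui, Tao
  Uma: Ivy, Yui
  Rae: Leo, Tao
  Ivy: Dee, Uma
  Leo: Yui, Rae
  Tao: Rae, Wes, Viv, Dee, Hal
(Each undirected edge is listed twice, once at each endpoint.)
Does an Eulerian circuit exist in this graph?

Degrees: Eli:2, Yui:4, Wes:2, Hal:5, Dee:4, Ola:2, Viv:2, Uma:2, Rae:2, Ivy:2, Leo:2, Tao:5
Hal, Tao have odd degree; an Eulerian circuit needs every degree to be even, so none exists.

No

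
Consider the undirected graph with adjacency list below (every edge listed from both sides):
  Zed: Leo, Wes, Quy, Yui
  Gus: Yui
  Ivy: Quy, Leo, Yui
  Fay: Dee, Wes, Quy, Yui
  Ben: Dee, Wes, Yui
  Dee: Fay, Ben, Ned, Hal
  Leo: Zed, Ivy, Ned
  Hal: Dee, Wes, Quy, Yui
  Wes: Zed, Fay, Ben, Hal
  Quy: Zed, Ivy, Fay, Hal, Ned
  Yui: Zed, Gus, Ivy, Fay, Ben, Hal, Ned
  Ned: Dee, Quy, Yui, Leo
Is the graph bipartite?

Yes

A valid 2-coloring puts {Dee, Leo, Wes, Quy, Yui} on one side and {Zed, Gus, Ivy, Fay, Ben, Hal, Ned} on the other; every edge crosses between the two sides.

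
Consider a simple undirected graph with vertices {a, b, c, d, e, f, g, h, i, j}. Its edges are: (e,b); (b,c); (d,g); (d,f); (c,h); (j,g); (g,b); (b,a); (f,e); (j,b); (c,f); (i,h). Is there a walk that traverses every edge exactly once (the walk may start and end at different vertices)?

Degrees: a:1, b:5, c:3, d:2, e:2, f:3, g:3, h:2, i:1, j:2
Odd-degree vertices: a, b, c, f, g, i (6 total).
With 6 odd-degree vertices (more than two), no single trail can use every edge.

No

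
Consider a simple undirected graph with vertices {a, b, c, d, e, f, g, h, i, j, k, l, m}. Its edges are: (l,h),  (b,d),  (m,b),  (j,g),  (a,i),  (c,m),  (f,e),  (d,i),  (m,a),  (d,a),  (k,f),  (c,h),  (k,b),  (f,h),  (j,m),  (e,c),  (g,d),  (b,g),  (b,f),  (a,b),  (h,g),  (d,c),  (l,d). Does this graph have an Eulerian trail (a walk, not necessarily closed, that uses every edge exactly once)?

Yes

Degrees: a:4, b:6, c:4, d:6, e:2, f:4, g:4, h:4, i:2, j:2, k:2, l:2, m:4
Odd-degree vertices: none (0 total).
The non-isolated vertices are connected and exactly 0 have odd degree, so an Eulerian trail exists.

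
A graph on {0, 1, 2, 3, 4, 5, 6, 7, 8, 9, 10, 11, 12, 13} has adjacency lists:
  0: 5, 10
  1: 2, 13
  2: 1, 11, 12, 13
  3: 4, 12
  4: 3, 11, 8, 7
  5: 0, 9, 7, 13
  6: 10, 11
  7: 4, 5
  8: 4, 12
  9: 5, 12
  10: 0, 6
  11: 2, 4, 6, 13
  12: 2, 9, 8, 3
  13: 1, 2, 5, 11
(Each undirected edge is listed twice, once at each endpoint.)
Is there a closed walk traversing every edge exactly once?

Degrees: 0:2, 1:2, 2:4, 3:2, 4:4, 5:4, 6:2, 7:2, 8:2, 9:2, 10:2, 11:4, 12:4, 13:4
Every vertex has even degree and the edges form a single connected piece, so an Eulerian circuit exists.

Yes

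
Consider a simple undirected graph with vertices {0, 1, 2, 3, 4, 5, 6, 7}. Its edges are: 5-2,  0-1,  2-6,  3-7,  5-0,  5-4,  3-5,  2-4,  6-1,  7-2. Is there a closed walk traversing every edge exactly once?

Yes

Degrees: 0:2, 1:2, 2:4, 3:2, 4:2, 5:4, 6:2, 7:2
Every vertex has even degree and the edges form a single connected piece, so an Eulerian circuit exists.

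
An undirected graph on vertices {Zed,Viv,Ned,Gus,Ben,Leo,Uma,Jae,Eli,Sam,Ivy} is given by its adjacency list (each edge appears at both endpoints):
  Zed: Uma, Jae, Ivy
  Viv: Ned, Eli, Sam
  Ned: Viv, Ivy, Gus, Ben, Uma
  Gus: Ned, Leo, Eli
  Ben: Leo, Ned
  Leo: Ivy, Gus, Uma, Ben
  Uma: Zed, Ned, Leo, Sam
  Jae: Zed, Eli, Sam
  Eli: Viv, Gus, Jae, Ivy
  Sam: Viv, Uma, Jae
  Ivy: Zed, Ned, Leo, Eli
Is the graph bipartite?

Color {Viv, Gus, Ben, Uma, Jae, Ivy} black and {Zed, Ned, Leo, Eli, Sam} white. No edge joins two same-colored vertices, so the graph is bipartite.

Yes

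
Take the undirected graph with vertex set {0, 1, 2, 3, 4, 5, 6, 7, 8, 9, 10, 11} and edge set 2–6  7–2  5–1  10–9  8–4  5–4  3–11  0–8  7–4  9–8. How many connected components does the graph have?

Component: {3, 11}
Component: {0, 1, 2, 4, 5, 6, 7, 8, 9, 10}

2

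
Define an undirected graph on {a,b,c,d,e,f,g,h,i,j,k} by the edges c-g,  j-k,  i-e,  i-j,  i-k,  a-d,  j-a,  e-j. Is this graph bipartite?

j-i-k-j is an odd cycle (length 3), and a bipartite graph can contain only even cycles.

No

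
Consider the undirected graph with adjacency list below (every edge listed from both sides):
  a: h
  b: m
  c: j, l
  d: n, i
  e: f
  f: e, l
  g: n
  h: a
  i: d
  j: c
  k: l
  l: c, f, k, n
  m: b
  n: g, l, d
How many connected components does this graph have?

3

Component: {a, h}
Component: {b, m}
Component: {c, d, e, f, g, i, j, k, l, n}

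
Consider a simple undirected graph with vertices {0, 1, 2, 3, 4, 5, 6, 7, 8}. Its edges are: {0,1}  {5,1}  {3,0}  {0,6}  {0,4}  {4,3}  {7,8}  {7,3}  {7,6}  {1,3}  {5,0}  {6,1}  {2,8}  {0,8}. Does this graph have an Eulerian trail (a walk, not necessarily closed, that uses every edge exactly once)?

Degrees: 0:6, 1:4, 2:1, 3:4, 4:2, 5:2, 6:3, 7:3, 8:3
Odd-degree vertices: 2, 6, 7, 8 (4 total).
An Eulerian trail requires 0 or 2 odd-degree vertices; here there are 4.

No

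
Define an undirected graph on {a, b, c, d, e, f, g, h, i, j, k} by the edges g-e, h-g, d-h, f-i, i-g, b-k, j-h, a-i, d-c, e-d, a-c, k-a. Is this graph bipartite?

Yes

A valid 2-coloring puts {c, e, h, i, k} on one side and {a, b, d, f, g, j} on the other; every edge crosses between the two sides.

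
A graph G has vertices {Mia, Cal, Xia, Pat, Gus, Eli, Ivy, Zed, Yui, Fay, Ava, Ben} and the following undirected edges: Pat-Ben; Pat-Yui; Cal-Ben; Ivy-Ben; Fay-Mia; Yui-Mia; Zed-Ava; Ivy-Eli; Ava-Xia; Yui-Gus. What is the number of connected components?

2

Component: {Xia, Zed, Ava}
Component: {Mia, Cal, Pat, Gus, Eli, Ivy, Yui, Fay, Ben}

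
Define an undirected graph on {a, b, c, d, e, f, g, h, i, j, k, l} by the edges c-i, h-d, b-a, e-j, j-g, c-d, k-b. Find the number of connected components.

5

Component: {f}
Component: {l}
Component: {a, b, k}
Component: {e, g, j}
Component: {c, d, h, i}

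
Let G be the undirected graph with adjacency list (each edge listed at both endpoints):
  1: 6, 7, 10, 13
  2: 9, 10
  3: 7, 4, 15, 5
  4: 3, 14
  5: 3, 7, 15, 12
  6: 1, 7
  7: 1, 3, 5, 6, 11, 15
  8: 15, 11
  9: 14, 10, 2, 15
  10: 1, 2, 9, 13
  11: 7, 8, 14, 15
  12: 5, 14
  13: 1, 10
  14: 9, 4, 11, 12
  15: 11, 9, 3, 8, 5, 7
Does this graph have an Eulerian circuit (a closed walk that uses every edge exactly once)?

Yes

Degrees: 1:4, 2:2, 3:4, 4:2, 5:4, 6:2, 7:6, 8:2, 9:4, 10:4, 11:4, 12:2, 13:2, 14:4, 15:6
Every vertex has even degree and the edges form a single connected piece, so an Eulerian circuit exists.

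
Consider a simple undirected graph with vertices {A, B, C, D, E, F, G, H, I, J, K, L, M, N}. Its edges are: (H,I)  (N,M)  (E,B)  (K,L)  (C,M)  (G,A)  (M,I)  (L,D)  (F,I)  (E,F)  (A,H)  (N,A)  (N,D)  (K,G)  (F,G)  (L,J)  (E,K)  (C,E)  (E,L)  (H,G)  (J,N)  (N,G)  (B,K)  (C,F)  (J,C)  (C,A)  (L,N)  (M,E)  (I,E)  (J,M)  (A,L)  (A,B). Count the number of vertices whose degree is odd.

6

Degrees: A:6, B:3, C:5, D:2, E:7, F:4, G:5, H:3, I:4, J:4, K:4, L:6, M:5, N:6
Odd-degree vertices: B, C, E, G, H, M.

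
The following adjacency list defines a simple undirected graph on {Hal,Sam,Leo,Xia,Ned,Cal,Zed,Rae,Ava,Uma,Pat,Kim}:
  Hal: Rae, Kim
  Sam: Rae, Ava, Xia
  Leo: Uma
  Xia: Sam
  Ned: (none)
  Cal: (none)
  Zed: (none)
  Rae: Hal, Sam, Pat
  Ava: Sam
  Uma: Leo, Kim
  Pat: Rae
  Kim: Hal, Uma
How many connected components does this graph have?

4

Component: {Ned}
Component: {Cal}
Component: {Zed}
Component: {Hal, Sam, Leo, Xia, Rae, Ava, Uma, Pat, Kim}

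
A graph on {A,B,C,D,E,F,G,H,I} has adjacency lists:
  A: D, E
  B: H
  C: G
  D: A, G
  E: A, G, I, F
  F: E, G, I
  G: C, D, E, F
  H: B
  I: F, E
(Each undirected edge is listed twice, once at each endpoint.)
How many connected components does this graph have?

Component: {B, H}
Component: {A, C, D, E, F, G, I}

2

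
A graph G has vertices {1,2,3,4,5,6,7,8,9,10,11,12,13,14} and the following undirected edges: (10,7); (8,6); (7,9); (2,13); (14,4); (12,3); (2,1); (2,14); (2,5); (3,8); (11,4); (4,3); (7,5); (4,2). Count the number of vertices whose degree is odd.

Degrees: 1:1, 2:5, 3:3, 4:4, 5:2, 6:1, 7:3, 8:2, 9:1, 10:1, 11:1, 12:1, 13:1, 14:2
Odd-degree vertices: 1, 2, 3, 6, 7, 9, 10, 11, 12, 13.

10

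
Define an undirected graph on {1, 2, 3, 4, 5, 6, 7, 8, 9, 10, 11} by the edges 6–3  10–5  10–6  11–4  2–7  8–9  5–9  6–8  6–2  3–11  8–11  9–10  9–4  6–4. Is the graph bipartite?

The cycle 9-5-10-9 has length 3, which is odd, so the graph is not bipartite.

No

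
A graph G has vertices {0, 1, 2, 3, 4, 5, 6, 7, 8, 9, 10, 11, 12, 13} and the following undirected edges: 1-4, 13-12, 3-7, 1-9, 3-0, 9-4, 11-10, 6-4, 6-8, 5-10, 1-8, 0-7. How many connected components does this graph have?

5

Component: {2}
Component: {12, 13}
Component: {0, 3, 7}
Component: {5, 10, 11}
Component: {1, 4, 6, 8, 9}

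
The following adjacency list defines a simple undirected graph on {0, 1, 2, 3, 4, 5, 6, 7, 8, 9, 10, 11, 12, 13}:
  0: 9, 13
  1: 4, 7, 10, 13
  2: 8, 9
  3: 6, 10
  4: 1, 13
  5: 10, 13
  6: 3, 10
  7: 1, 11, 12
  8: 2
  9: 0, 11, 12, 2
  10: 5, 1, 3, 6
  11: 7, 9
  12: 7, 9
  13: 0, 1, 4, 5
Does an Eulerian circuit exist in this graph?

No

Degrees: 0:2, 1:4, 2:2, 3:2, 4:2, 5:2, 6:2, 7:3, 8:1, 9:4, 10:4, 11:2, 12:2, 13:4
Vertices with odd degree: 7, 8. An Eulerian circuit requires all degrees even.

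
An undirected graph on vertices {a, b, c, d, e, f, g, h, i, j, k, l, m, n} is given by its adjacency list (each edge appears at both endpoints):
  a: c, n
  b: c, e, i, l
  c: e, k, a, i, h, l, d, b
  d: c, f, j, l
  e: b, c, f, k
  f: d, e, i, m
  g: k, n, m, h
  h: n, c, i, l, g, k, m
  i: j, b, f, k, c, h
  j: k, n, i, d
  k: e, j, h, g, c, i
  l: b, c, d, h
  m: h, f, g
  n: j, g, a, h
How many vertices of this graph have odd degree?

Degrees: a:2, b:4, c:8, d:4, e:4, f:4, g:4, h:7, i:6, j:4, k:6, l:4, m:3, n:4
Odd-degree vertices: h, m.

2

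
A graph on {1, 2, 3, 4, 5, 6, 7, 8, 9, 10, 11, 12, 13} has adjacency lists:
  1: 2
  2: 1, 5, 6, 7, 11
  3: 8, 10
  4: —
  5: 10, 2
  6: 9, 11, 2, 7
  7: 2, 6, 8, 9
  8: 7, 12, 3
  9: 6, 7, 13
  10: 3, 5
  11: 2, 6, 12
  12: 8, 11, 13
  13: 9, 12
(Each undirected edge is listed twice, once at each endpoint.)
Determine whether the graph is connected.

Component: {4}
Component: {1, 2, 3, 5, 6, 7, 8, 9, 10, 11, 12, 13}
There are 2 separate components, so the graph is not connected.

No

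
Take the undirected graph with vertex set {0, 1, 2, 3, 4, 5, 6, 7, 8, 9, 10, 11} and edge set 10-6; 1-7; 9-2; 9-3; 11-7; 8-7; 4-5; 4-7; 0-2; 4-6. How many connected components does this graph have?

2

Component: {0, 2, 3, 9}
Component: {1, 4, 5, 6, 7, 8, 10, 11}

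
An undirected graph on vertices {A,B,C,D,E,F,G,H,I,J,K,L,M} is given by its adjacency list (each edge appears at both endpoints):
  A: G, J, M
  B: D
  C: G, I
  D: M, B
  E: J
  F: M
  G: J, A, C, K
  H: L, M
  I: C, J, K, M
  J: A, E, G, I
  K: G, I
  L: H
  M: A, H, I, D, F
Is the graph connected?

Yes

Starting from A and exploring outward reaches every vertex (A, M, J, G, I, D, H, F, E, K, C, B, L); the graph is connected.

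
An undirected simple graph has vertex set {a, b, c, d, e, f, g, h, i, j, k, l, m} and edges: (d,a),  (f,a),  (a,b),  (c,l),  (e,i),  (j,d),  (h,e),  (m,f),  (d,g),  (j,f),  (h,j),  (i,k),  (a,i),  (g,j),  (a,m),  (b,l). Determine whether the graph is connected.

A breadth-first search from a visits a, f, i, m, b, d, j, e, k, l, g, h, c — all 13 vertices — so the graph is connected.

Yes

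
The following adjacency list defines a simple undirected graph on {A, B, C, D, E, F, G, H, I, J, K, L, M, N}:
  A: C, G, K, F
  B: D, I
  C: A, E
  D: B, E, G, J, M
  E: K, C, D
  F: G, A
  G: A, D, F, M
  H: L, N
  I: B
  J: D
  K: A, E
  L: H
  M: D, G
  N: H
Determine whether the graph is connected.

Component: {H, L, N}
Component: {A, B, C, D, E, F, G, I, J, K, M}
No edge joins these 2 groups, so the graph is disconnected.

No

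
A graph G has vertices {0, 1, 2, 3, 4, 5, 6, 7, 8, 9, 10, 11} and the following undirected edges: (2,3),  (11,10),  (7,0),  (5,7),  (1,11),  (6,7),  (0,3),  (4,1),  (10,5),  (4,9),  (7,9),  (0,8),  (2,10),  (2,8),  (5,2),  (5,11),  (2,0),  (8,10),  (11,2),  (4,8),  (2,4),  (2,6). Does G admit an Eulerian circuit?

Degrees: 0:4, 1:2, 2:8, 3:2, 4:4, 5:4, 6:2, 7:4, 8:4, 9:2, 10:4, 11:4
All degrees are even and the non-isolated vertices are connected — an Eulerian circuit exists.

Yes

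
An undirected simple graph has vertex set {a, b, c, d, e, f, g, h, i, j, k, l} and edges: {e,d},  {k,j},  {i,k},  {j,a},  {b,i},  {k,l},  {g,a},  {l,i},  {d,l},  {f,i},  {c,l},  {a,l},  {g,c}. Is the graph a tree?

The graph has 12 vertices and 13 edges.
It is not connected, so it is not a tree.

No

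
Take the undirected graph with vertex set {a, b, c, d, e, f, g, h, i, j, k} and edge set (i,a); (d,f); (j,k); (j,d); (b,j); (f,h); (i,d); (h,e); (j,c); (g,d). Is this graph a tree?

|V| = 11, |E| = 10.
Connected and |E| = |V| - 1, which characterizes a tree.

Yes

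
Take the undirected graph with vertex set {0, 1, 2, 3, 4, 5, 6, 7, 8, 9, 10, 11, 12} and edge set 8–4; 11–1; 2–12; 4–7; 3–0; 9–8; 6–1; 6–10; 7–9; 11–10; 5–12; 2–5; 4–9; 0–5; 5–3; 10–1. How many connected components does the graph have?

3

Component: {1, 6, 10, 11}
Component: {4, 7, 8, 9}
Component: {0, 2, 3, 5, 12}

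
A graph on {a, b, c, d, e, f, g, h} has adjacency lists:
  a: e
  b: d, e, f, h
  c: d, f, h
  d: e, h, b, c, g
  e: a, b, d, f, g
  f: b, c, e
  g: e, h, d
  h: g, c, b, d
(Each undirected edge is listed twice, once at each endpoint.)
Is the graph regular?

No

Degrees: a:1, b:4, c:3, d:5, e:5, f:3, g:3, h:4
Vertex a has degree 1 while d has degree 5, so the graph is not regular.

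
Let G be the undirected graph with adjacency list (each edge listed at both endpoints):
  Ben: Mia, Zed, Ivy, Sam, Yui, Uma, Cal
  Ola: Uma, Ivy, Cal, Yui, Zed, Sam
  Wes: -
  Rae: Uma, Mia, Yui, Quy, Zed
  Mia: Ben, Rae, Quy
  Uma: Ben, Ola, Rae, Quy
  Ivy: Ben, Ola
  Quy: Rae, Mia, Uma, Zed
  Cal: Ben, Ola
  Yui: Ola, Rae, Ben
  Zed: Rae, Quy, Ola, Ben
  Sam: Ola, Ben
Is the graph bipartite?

The cycle Quy-Rae-Zed-Quy has length 3, which is odd, so the graph is not bipartite.

No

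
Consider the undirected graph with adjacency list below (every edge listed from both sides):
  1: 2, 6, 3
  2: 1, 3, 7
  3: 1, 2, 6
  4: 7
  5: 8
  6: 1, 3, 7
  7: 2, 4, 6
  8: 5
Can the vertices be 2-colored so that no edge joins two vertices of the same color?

The cycle 1-3-2-1 has length 3, which is odd, so the graph is not bipartite.

No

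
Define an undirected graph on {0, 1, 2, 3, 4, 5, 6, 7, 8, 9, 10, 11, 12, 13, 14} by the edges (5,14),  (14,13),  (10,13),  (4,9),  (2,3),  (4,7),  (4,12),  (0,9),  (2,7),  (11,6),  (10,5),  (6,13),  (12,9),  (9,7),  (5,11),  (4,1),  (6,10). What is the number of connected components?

3

Component: {8}
Component: {5, 6, 10, 11, 13, 14}
Component: {0, 1, 2, 3, 4, 7, 9, 12}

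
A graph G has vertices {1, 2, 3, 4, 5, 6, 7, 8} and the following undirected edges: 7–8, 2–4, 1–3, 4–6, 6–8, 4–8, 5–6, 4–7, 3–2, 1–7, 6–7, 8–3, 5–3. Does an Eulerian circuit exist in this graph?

Yes

Degrees: 1:2, 2:2, 3:4, 4:4, 5:2, 6:4, 7:4, 8:4
Every vertex has even degree and the edges form a single connected piece, so an Eulerian circuit exists.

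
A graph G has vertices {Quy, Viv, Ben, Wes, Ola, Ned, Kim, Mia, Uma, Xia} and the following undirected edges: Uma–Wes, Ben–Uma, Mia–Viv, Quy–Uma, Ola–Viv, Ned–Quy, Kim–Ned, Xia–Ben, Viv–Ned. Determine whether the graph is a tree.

|V| = 10, |E| = 9.
Connected and |E| = |V| - 1, which characterizes a tree.

Yes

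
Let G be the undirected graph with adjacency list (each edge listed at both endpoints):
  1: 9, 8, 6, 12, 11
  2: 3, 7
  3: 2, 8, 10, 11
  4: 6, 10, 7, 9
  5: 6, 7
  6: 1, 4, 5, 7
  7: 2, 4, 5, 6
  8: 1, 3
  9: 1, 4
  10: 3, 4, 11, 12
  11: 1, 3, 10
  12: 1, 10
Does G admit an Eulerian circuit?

No

Degrees: 1:5, 2:2, 3:4, 4:4, 5:2, 6:4, 7:4, 8:2, 9:2, 10:4, 11:3, 12:2
Vertices with odd degree: 1, 11. An Eulerian circuit requires all degrees even.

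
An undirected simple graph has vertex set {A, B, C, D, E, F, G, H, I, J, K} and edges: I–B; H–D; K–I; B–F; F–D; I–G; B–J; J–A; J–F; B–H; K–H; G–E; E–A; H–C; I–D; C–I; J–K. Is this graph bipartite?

The cycle J-F-B-J has length 3, which is odd, so the graph is not bipartite.

No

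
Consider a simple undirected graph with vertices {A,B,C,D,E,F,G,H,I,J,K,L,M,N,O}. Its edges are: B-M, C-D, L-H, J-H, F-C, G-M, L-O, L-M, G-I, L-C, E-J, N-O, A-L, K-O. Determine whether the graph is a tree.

|V| = 15, |E| = 14.
It is connected with exactly 14 edges, hence acyclic — it is a tree.

Yes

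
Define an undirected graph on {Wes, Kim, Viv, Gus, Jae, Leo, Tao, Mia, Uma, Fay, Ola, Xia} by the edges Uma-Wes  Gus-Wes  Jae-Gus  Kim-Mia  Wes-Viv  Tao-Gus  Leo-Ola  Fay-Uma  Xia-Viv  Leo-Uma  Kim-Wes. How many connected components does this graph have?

Component: {Wes, Kim, Viv, Gus, Jae, Leo, Tao, Mia, Uma, Fay, Ola, Xia}

1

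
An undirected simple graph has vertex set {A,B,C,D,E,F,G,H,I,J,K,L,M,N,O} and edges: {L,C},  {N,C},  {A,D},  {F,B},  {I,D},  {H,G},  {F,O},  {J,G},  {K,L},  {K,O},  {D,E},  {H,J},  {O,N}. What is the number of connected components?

Component: {M}
Component: {G, H, J}
Component: {A, D, E, I}
Component: {B, C, F, K, L, N, O}

4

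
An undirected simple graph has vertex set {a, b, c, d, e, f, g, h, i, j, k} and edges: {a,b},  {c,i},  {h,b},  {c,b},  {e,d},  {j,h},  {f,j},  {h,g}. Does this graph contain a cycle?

The graph has 11 vertices, 8 edges, and 3 connected components.
A forest on 11 vertices with 3 components has exactly 8 edges, which matches — so no cycle.

No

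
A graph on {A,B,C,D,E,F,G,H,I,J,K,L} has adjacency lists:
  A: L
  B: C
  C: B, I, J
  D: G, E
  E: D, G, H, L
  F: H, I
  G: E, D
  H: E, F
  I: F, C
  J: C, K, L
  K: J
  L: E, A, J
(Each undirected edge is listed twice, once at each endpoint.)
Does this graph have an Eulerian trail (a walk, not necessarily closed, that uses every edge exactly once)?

Degrees: A:1, B:1, C:3, D:2, E:4, F:2, G:2, H:2, I:2, J:3, K:1, L:3
Odd-degree vertices: A, B, C, J, K, L (6 total).
With 6 odd-degree vertices (more than two), no single trail can use every edge.

No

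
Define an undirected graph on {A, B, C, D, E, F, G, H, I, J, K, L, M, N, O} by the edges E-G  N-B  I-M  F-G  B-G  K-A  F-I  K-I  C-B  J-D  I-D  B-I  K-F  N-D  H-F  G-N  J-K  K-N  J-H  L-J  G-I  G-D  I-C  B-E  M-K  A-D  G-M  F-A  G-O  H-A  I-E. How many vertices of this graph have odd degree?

Degrees: A:4, B:5, C:2, D:5, E:3, F:5, G:8, H:3, I:8, J:4, K:6, L:1, M:3, N:4, O:1
Odd-degree vertices: B, D, E, F, H, L, M, O.

8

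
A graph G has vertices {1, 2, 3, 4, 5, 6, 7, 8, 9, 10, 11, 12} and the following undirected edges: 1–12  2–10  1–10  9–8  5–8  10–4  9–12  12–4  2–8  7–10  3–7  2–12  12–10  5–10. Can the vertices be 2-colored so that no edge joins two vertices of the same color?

4-10-12-4 is an odd cycle (length 3), and a bipartite graph can contain only even cycles.

No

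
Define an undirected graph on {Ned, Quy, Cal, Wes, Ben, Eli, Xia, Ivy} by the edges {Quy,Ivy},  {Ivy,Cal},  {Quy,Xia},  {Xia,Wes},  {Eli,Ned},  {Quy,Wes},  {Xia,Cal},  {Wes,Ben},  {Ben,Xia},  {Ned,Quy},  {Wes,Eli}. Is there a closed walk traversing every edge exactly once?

Yes

Degrees: Ned:2, Quy:4, Cal:2, Wes:4, Ben:2, Eli:2, Xia:4, Ivy:2
Every vertex has even degree and the edges form a single connected piece, so an Eulerian circuit exists.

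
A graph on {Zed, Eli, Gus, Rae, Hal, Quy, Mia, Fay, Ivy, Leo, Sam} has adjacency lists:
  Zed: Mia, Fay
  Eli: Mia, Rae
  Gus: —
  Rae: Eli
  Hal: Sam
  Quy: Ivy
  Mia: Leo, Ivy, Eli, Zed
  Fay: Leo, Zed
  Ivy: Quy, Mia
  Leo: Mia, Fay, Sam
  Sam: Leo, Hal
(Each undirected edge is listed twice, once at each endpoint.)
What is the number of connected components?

Component: {Gus}
Component: {Zed, Eli, Rae, Hal, Quy, Mia, Fay, Ivy, Leo, Sam}

2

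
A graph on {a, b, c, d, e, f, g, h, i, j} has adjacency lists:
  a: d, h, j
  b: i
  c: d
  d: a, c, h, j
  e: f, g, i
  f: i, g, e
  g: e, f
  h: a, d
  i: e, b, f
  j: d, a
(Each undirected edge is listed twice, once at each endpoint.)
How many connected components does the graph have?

Component: {a, c, d, h, j}
Component: {b, e, f, g, i}

2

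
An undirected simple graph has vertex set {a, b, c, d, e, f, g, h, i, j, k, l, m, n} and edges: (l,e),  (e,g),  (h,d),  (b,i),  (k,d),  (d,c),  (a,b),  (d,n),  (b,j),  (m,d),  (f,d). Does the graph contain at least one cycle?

|V| = 14, |E| = 11, number of components = 3.
A forest on 14 vertices with 3 components has exactly 11 edges, which matches — so no cycle.

No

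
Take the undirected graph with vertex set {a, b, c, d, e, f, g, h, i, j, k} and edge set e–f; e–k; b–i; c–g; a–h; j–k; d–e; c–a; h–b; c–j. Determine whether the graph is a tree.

Yes

|V| = 11, |E| = 10.
It is connected with exactly 10 edges, hence acyclic — it is a tree.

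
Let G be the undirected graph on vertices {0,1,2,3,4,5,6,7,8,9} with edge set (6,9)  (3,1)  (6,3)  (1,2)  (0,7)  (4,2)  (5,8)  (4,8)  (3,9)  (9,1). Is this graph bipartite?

No

The cycle 6-3-9-6 has length 3, which is odd, so the graph is not bipartite.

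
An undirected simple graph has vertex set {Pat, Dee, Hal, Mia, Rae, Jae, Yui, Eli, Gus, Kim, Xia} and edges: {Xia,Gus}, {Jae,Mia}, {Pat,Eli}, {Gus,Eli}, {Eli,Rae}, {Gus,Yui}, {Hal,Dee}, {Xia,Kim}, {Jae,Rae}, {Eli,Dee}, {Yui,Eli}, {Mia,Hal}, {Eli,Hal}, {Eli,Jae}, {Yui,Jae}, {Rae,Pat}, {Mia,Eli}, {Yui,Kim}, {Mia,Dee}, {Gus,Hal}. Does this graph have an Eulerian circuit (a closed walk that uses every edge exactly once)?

No

Degrees: Pat:2, Dee:3, Hal:4, Mia:4, Rae:3, Jae:4, Yui:4, Eli:8, Gus:4, Kim:2, Xia:2
Vertices with odd degree: Dee, Rae. An Eulerian circuit requires all degrees even.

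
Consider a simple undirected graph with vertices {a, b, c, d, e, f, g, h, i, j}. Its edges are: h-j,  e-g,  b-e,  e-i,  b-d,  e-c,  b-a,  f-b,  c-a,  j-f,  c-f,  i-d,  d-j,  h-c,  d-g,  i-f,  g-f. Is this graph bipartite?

Color {b, c, g, i, j} black and {a, d, e, f, h} white. No edge joins two same-colored vertices, so the graph is bipartite.

Yes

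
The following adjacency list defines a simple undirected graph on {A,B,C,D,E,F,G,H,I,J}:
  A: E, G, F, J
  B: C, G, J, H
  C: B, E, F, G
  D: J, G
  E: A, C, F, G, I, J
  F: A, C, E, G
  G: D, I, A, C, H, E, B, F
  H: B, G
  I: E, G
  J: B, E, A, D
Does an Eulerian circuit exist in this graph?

Yes

Degrees: A:4, B:4, C:4, D:2, E:6, F:4, G:8, H:2, I:2, J:4
Every vertex has even degree and the edges form a single connected piece, so an Eulerian circuit exists.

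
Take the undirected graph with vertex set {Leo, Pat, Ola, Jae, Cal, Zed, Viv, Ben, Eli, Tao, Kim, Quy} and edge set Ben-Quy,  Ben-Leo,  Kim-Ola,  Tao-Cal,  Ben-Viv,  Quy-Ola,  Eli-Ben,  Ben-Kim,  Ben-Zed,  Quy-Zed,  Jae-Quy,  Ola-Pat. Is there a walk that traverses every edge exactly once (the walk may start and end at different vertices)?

Degrees: Leo:1, Pat:1, Ola:3, Jae:1, Cal:1, Zed:2, Viv:1, Ben:6, Eli:1, Tao:1, Kim:2, Quy:4
Odd-degree vertices: Leo, Pat, Ola, Jae, Cal, Viv, Eli, Tao (8 total).
With 8 odd-degree vertices (more than two), no single trail can use every edge.

No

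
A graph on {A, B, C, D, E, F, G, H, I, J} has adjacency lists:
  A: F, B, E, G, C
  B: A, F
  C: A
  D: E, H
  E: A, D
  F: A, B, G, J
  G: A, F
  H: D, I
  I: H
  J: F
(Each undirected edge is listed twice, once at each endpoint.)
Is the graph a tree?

No

|V| = 10, |E| = 11.
A tree on 10 vertices has exactly 9 edges; this graph has 11, so it contains a cycle and is not a tree.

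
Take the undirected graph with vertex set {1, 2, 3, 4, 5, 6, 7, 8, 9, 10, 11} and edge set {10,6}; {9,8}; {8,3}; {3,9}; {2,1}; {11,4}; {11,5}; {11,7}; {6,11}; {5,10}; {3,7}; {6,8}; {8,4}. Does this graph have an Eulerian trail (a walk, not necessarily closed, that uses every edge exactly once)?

No

Degrees: 1:1, 2:1, 3:3, 4:2, 5:2, 6:3, 7:2, 8:4, 9:2, 10:2, 11:4
Odd-degree vertices: 1, 2, 3, 6 (4 total).
An Eulerian trail requires 0 or 2 odd-degree vertices; here there are 4.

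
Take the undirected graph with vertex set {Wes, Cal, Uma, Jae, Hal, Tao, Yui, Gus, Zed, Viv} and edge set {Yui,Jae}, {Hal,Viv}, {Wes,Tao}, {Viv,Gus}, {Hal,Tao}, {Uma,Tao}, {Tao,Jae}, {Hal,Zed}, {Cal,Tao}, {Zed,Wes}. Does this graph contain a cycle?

|V| = 10, |E| = 10, number of components = 1.
Since 10 > 10 - 1, a cycle must exist; for instance Wes-Tao-Hal-Zed-Wes.

Yes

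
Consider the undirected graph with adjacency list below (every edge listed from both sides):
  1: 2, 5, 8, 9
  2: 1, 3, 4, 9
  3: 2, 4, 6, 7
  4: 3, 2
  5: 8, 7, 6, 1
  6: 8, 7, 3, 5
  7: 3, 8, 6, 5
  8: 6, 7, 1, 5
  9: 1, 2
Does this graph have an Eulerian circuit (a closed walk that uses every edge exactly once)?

Yes

Degrees: 1:4, 2:4, 3:4, 4:2, 5:4, 6:4, 7:4, 8:4, 9:2
Every vertex has even degree and the edges form a single connected piece, so an Eulerian circuit exists.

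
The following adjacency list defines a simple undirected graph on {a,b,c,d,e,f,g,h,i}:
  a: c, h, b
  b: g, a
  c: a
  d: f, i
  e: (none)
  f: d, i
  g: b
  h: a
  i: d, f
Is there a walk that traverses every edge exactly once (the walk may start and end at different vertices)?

Degrees: a:3, b:2, c:1, d:2, e:0, f:2, g:1, h:1, i:2
Odd-degree vertices: a, c, g, h (4 total).
An Eulerian trail requires 0 or 2 odd-degree vertices; here there are 4.

No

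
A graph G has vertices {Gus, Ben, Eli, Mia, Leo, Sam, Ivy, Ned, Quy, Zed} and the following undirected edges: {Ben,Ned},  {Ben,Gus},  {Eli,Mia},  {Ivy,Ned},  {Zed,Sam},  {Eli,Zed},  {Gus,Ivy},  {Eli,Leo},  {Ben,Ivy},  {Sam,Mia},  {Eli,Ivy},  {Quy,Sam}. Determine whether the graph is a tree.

No

The graph has 10 vertices and 12 edges.
Connected but with 12 > 9 edges, so it has a cycle and is not a tree.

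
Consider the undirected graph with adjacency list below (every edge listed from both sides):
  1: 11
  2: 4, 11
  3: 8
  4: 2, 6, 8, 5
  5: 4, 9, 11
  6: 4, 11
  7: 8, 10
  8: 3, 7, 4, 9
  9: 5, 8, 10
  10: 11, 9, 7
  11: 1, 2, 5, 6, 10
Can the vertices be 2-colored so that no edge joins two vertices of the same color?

Yes

Partition the vertices as {3, 4, 7, 9, 11} vs {1, 2, 5, 6, 8, 10}. Each listed edge has one endpoint in each part, so the graph is bipartite.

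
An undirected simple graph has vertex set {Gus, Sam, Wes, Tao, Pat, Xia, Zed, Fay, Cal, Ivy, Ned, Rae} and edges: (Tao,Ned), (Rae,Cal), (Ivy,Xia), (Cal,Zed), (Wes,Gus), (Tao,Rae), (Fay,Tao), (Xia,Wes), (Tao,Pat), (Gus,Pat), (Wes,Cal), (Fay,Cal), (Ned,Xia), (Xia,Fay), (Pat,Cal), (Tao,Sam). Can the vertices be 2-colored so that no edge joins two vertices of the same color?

Yes

Partition the vertices as {Sam, Wes, Pat, Zed, Fay, Ivy, Ned, Rae} vs {Gus, Tao, Xia, Cal}. Each listed edge has one endpoint in each part, so the graph is bipartite.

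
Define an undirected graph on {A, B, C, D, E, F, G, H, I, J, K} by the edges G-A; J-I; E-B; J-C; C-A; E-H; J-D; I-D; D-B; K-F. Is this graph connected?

No

Component: {F, K}
Component: {A, B, C, D, E, G, H, I, J}
There are 2 separate components, so the graph is not connected.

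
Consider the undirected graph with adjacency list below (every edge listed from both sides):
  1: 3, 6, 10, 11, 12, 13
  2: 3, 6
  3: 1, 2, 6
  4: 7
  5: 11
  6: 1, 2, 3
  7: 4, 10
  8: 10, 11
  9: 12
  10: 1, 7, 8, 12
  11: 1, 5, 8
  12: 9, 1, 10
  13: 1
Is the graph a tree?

The graph has 13 vertices and 16 edges.
A tree on 13 vertices has exactly 12 edges; this graph has 16, so it contains a cycle and is not a tree.

No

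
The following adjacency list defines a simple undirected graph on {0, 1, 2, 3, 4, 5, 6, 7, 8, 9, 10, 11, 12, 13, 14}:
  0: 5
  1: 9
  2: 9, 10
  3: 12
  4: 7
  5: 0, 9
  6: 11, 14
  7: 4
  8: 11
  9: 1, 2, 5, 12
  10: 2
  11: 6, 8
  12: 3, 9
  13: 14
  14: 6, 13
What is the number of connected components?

3

Component: {4, 7}
Component: {6, 8, 11, 13, 14}
Component: {0, 1, 2, 3, 5, 9, 10, 12}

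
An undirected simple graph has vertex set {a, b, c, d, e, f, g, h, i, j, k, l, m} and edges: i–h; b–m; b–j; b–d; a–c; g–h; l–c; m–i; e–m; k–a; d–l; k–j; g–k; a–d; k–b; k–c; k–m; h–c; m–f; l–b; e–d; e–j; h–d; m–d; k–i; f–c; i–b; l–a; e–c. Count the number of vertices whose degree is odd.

Degrees: a:4, b:6, c:6, d:6, e:4, f:2, g:2, h:4, i:4, j:3, k:7, l:4, m:6
Odd-degree vertices: j, k.

2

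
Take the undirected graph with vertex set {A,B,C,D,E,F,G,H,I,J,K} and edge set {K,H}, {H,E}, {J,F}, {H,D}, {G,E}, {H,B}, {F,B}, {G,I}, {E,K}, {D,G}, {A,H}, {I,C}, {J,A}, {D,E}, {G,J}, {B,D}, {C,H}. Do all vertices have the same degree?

Degrees: A:2, B:3, C:2, D:4, E:4, F:2, G:4, H:6, I:2, J:3, K:2
Degrees are not all equal (e.g. deg(A)=2 but deg(H)=6); not regular.

No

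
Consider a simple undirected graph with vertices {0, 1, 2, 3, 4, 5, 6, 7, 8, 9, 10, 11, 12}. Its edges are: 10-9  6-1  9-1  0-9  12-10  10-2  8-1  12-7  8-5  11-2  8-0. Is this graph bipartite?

Yes

Color {2, 3, 4, 6, 8, 9, 12} black and {0, 1, 5, 7, 10, 11} white. No edge joins two same-colored vertices, so the graph is bipartite.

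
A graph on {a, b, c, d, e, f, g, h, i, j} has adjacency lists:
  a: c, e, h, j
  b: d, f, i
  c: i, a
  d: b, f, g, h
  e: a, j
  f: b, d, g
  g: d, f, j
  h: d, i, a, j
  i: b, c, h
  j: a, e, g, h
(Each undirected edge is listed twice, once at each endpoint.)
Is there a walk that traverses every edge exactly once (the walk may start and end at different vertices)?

No

Degrees: a:4, b:3, c:2, d:4, e:2, f:3, g:3, h:4, i:3, j:4
Odd-degree vertices: b, f, g, i (4 total).
With 4 odd-degree vertices (more than two), no single trail can use every edge.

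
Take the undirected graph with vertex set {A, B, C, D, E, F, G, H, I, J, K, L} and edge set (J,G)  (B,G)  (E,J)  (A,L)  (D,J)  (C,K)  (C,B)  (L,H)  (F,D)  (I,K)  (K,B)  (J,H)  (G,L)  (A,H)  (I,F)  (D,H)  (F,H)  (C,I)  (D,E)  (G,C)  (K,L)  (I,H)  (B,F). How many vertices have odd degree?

0

Degrees: A:2, B:4, C:4, D:4, E:2, F:4, G:4, H:6, I:4, J:4, K:4, L:4
Odd-degree vertices: none.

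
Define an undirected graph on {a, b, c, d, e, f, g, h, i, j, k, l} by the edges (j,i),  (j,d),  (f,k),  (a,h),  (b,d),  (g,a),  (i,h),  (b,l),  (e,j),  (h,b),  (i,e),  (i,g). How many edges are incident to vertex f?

Neighbors of f: k.

1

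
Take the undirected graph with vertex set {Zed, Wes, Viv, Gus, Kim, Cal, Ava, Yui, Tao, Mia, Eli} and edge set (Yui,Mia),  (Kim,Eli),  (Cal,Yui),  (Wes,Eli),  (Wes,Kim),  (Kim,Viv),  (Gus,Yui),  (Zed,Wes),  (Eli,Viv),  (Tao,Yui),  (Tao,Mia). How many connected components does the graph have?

Component: {Ava}
Component: {Zed, Wes, Viv, Kim, Eli}
Component: {Gus, Cal, Yui, Tao, Mia}

3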